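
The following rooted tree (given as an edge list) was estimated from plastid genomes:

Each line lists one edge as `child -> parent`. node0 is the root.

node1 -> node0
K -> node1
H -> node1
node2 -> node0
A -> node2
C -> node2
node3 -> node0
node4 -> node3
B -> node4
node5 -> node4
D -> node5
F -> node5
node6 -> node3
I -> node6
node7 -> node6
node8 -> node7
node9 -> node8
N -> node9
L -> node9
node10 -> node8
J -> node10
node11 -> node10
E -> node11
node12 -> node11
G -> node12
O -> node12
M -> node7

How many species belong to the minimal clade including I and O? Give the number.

8

The MRCA of I and O is the node subtending (I,(((N,L),(J,(E,(G,O)))),M)).
That clade contains 8 terminal taxa: E, G, I, J, L, M, N, O.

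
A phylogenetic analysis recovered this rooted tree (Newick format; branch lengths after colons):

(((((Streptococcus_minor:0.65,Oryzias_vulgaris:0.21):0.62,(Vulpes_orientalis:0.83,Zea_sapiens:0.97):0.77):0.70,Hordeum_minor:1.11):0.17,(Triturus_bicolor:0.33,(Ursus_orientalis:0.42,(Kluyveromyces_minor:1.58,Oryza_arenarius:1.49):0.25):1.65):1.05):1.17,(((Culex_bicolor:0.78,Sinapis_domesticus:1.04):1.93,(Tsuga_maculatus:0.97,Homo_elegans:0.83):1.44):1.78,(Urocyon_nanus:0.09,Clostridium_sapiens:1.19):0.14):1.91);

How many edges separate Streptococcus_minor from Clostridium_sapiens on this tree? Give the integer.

The MRCA of Streptococcus_minor and Clostridium_sapiens is the root of the tree.
From Streptococcus_minor up to that node: 5 branches. From Clostridium_sapiens up to the same node: 3 branches. Total: 5 + 3 = 8.

8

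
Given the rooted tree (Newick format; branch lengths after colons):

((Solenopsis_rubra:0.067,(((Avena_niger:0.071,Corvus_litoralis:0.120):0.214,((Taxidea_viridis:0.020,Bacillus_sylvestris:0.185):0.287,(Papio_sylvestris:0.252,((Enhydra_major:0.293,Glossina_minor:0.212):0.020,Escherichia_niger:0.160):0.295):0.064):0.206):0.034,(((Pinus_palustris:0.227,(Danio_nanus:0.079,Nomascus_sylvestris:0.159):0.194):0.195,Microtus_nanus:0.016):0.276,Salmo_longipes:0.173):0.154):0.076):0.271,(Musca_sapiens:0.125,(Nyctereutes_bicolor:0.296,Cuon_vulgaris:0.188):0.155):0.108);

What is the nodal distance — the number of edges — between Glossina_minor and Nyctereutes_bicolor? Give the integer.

The MRCA of Glossina_minor and Nyctereutes_bicolor is the root of the tree.
From Glossina_minor up to that node: 8 branches. From Nyctereutes_bicolor up to the same node: 3 branches. Total: 8 + 3 = 11.

11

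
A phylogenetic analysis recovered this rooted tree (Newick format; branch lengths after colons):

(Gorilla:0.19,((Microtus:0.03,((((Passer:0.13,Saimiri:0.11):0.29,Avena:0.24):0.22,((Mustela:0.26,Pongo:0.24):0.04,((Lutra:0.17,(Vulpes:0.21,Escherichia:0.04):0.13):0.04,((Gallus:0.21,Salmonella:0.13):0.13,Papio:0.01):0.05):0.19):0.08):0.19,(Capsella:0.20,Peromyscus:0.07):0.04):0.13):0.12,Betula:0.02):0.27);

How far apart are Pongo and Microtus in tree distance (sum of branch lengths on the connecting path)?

0.71

The path runs Pongo → … → MRCA → … → Microtus; the MRCA is the node subtending (Microtus,((((Passer,Saimiri),Avena),((Mustela,Pongo),((Lutra,(Vulpes,Escherichia)),((Gallus,Salmonella),Papio)))),(Capsella,Peromyscus))).
Branch lengths along that path: 0.24 + 0.04 + 0.08 + 0.19 + 0.13 + 0.03 = 0.71.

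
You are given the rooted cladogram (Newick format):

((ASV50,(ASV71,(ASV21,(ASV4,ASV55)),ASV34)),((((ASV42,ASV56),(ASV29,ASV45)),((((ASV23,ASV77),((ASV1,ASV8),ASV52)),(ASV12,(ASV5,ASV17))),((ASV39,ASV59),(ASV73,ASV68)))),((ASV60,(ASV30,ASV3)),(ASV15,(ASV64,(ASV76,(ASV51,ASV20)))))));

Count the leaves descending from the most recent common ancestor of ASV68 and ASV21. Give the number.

30

The MRCA of ASV68 and ASV21 is the root, so the clade is the entire tree.
That clade contains 30 terminal taxa: ASV1, ASV12, ASV15, ASV17, ASV20, ASV21, ASV23, ASV29, ASV3, ASV30, ASV34, ASV39, ASV4, ASV42, ASV45, ASV5, ASV50, ASV51, ASV52, ASV55, ASV56, ASV59, ASV60, ASV64, ASV68, ASV71, ASV73, ASV76, ASV77, ASV8.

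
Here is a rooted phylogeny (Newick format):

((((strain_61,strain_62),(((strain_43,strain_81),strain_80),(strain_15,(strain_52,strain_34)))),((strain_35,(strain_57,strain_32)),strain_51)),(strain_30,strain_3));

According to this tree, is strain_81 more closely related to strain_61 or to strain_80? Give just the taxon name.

strain_80

The MRCA of strain_81 and strain_80 subtends ((strain_43,strain_81),strain_80) (3 taxa).
The MRCA of strain_81 and strain_61 subtends ((strain_61,strain_62),(((strain_43,strain_81),strain_80),(strain_15,(strain_52,strain_34)))) (8 taxa).
The first is nested inside the second, so strain_81 shares a more recent common ancestor with strain_80.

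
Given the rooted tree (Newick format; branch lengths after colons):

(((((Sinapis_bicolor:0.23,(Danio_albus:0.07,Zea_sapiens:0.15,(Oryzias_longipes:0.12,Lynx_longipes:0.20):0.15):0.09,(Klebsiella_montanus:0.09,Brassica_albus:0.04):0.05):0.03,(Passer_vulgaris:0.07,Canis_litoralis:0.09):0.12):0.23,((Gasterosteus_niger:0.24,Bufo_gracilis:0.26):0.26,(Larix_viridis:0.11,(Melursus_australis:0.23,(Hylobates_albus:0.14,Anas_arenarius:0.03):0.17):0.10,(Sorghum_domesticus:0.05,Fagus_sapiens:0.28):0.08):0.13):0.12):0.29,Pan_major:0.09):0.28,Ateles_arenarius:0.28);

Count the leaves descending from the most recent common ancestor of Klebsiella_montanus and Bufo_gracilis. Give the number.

17

The MRCA of Klebsiella_montanus and Bufo_gracilis is the node subtending (((Sinapis_bicolor,(Danio_albus,Zea_sapiens,(Oryzias_longipes,Lynx_longipes)),(Klebsiella_montanus,Brassica_albus)),(Passer_vulgaris,Canis_litoralis)),((Gasterosteus_niger,Bufo_gracilis),(Larix_viridis,(Melursus_australis,(Hylobates_albus,Anas_arenarius)),(Sorghum_domesticus,Fagus_sapiens)))).
That clade contains 17 terminal taxa: Anas_arenarius, Brassica_albus, Bufo_gracilis, Canis_litoralis, Danio_albus, Fagus_sapiens, Gasterosteus_niger, Hylobates_albus, Klebsiella_montanus, Larix_viridis, Lynx_longipes, Melursus_australis, Oryzias_longipes, Passer_vulgaris, Sinapis_bicolor, Sorghum_domesticus, Zea_sapiens.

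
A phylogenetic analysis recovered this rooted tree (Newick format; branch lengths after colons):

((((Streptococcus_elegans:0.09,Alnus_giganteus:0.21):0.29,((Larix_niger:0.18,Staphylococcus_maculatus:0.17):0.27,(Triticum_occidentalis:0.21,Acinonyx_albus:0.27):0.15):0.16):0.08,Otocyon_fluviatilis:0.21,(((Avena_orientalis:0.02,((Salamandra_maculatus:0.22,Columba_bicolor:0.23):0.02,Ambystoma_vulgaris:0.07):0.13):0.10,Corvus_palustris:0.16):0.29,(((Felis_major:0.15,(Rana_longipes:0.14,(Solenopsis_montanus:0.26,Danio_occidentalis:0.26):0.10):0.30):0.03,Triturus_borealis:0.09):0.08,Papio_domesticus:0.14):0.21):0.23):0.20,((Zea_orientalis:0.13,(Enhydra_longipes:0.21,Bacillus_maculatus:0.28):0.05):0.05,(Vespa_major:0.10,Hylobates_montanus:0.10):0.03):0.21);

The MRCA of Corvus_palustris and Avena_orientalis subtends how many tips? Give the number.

The MRCA of Corvus_palustris and Avena_orientalis is the node subtending ((Avena_orientalis,((Salamandra_maculatus,Columba_bicolor),Ambystoma_vulgaris)),Corvus_palustris).
That clade contains 5 terminal taxa: Ambystoma_vulgaris, Avena_orientalis, Columba_bicolor, Corvus_palustris, Salamandra_maculatus.

5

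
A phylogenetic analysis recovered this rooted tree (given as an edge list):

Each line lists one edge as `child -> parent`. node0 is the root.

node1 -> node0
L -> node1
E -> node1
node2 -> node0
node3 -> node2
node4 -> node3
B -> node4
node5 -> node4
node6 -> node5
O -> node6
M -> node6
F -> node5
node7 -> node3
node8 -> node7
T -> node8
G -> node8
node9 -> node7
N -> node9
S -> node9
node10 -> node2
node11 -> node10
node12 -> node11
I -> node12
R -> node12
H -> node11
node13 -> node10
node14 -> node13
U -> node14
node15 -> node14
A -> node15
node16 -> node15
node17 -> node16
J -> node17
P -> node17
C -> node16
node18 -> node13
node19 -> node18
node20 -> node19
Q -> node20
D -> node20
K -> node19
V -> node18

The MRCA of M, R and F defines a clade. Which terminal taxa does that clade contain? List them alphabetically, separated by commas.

Tracing M: it sits inside (O,M).
Tracing R: it sits inside (I,R).
Tracing F: it sits inside ((O,M),F).
The smallest clade enclosing all 3 is (((B,((O,M),F)),((T,G),(N,S))),(((I,R),H),((U,(A,((J,P),C))),(((Q,D),K),V)))); the answer is its 20 terminal taxa in alphabetical order.

A, B, C, D, F, G, H, I, J, K, M, N, O, P, Q, R, S, T, U, V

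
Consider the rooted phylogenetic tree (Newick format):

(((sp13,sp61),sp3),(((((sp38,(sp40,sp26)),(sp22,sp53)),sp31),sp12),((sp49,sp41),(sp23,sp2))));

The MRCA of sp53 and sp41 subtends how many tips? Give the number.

The MRCA of sp53 and sp41 is the node subtending (((((sp38,(sp40,sp26)),(sp22,sp53)),sp31),sp12),((sp49,sp41),(sp23,sp2))).
That clade contains 11 terminal taxa: sp12, sp2, sp22, sp23, sp26, sp31, sp38, sp40, sp41, sp49, sp53.

11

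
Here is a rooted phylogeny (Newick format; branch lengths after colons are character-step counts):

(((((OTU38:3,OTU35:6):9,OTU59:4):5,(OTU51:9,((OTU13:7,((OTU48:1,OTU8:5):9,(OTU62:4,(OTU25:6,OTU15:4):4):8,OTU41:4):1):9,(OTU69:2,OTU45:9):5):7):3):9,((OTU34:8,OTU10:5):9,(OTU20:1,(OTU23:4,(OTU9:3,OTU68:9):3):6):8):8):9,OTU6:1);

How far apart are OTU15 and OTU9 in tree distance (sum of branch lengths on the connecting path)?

The path runs OTU15 → … → MRCA → … → OTU9; the MRCA is the node subtending ((((OTU38,OTU35),OTU59),(OTU51,((OTU13,((OTU48,OTU8),(OTU62,(OTU25,OTU15)),OTU41)),(OTU69,OTU45)))),((OTU34,OTU10),(OTU20,(OTU23,(OTU9,OTU68))))).
Branch lengths along that path: 4 + 4 + 8 + 1 + 9 + 7 + 3 + 9 + 8 + 8 + 6 + 3 + 3 = 73.

73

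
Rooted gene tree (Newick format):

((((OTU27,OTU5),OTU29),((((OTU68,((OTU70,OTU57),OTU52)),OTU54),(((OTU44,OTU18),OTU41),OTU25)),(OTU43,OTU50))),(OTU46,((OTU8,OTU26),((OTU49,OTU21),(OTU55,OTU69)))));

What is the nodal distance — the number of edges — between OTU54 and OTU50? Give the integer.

5

The MRCA of OTU54 and OTU50 is the node subtending ((((OTU68,((OTU70,OTU57),OTU52)),OTU54),(((OTU44,OTU18),OTU41),OTU25)),(OTU43,OTU50)).
From OTU54 up to that node: 3 branches. From OTU50 up to the same node: 2 branches. Total: 3 + 2 = 5.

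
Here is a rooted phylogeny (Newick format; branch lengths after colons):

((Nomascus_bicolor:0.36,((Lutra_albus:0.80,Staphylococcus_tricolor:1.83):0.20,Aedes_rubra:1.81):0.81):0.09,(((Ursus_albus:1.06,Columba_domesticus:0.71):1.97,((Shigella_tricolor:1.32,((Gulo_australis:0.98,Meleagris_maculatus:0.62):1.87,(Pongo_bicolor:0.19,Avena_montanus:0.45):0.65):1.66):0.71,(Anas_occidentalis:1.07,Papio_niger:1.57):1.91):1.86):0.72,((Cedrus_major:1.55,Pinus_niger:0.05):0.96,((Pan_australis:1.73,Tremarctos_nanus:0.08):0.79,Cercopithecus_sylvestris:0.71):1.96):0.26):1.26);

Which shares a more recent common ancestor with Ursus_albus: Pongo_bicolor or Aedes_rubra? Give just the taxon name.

The MRCA of Ursus_albus and Pongo_bicolor subtends ((Ursus_albus,Columba_domesticus),((Shigella_tricolor,((Gulo_australis,Meleagris_maculatus),(Pongo_bicolor,Avena_montanus))),(Anas_occidentalis,Papio_niger))) (9 taxa).
The MRCA of Ursus_albus and Aedes_rubra is the root, subtending the entire tree (18 taxa).
The first is nested inside the second, so Ursus_albus shares a more recent common ancestor with Pongo_bicolor.

Pongo_bicolor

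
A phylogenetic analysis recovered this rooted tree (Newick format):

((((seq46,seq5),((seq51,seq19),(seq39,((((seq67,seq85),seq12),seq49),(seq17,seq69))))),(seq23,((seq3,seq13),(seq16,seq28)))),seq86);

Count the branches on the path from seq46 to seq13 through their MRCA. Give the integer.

7

The MRCA of seq46 and seq13 is the node subtending (((seq46,seq5),((seq51,seq19),(seq39,((((seq67,seq85),seq12),seq49),(seq17,seq69))))),(seq23,((seq3,seq13),(seq16,seq28)))).
From seq46 up to that node: 3 branches. From seq13 up to the same node: 4 branches. Total: 3 + 4 = 7.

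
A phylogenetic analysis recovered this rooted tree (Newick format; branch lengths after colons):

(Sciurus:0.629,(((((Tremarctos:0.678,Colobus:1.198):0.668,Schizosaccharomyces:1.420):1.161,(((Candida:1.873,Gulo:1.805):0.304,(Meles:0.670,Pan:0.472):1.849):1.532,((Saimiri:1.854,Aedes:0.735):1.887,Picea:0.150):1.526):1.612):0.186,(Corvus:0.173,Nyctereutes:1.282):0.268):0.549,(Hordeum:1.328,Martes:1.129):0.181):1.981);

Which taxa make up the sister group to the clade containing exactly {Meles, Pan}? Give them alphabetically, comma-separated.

The clade containing exactly {Meles, Pan} attaches to the tree at the node subtending ((Candida,Gulo),(Meles,Pan)).
The other lineage descending from that same node — the sister group — is (Candida,Gulo); its 2 tips in alphabetical order are the answer.

Candida, Gulo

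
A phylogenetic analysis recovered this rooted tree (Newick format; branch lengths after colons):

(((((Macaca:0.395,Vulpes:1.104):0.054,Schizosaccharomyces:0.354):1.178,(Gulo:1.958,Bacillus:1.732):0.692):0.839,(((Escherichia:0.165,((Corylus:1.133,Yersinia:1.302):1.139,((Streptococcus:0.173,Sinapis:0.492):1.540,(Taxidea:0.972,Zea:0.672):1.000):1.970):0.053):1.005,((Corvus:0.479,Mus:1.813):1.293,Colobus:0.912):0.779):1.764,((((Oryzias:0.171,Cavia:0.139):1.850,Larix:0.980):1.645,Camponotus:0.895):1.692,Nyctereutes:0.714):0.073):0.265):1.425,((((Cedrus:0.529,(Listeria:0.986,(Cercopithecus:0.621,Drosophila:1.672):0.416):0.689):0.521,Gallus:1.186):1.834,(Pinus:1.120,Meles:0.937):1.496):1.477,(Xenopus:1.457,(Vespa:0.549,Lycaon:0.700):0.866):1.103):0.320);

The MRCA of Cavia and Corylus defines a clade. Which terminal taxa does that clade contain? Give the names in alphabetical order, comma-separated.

Camponotus, Cavia, Colobus, Corvus, Corylus, Escherichia, Larix, Mus, Nyctereutes, Oryzias, Sinapis, Streptococcus, Taxidea, Yersinia, Zea

Tracing Cavia: it sits inside (Oryzias,Cavia).
Tracing Corylus: it sits inside (Corylus,Yersinia).
The smallest clade enclosing both is (((Escherichia,((Corylus,Yersinia),((Streptococcus,Sinapis),(Taxidea,Zea)))),((Corvus,Mus),Colobus)),((((Oryzias,Cavia),Larix),Camponotus),Nyctereutes)); the answer is its 15 terminal taxa in alphabetical order.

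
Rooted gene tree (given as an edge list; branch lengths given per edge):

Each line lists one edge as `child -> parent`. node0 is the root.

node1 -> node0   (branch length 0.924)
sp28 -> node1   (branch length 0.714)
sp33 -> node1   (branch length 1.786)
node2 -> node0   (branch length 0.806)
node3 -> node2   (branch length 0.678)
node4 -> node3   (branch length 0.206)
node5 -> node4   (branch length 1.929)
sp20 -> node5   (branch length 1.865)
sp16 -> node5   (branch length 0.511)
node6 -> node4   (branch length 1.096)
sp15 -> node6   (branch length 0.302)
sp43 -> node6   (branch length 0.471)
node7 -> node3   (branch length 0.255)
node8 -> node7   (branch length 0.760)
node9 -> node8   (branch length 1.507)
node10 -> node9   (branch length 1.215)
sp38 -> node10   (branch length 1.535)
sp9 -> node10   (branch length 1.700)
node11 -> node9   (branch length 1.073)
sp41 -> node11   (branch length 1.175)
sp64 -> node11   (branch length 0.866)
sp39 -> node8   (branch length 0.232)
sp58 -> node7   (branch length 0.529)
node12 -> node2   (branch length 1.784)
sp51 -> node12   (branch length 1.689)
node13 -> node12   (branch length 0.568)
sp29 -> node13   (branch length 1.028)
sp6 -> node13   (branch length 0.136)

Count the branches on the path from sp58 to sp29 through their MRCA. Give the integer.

6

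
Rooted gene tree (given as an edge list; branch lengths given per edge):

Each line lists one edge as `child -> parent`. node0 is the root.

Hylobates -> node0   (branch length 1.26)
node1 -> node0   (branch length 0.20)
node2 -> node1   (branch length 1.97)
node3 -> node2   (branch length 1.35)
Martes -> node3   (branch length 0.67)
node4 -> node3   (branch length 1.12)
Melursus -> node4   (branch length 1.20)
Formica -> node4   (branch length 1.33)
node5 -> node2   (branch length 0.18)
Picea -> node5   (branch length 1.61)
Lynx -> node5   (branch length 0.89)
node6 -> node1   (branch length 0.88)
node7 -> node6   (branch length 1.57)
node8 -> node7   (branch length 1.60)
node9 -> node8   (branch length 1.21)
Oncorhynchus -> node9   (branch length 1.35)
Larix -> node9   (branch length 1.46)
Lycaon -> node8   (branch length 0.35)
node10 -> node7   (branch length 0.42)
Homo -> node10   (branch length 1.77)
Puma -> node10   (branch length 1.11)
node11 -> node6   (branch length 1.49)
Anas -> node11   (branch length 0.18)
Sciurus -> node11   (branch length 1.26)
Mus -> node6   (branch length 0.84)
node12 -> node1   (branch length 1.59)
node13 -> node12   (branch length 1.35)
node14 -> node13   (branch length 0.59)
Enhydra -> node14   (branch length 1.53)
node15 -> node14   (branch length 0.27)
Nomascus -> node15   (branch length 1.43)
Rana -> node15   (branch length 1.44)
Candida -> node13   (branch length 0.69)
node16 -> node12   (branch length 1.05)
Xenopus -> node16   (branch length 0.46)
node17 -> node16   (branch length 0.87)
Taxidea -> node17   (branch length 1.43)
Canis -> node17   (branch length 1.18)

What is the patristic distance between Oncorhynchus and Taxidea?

11.55

The path runs Oncorhynchus → … → MRCA → … → Taxidea; the MRCA is the node subtending (((Martes,(Melursus,Formica)),(Picea,Lynx)),((((Oncorhynchus,Larix),Lycaon),(Homo,Puma)),(Anas,Sciurus),Mus),(((Enhydra,(Nomascus,Rana)),Candida),(Xenopus,(Taxidea,Canis)))).
Branch lengths along that path: 1.35 + 1.21 + 1.60 + 1.57 + 0.88 + 1.59 + 1.05 + 0.87 + 1.43 = 11.55.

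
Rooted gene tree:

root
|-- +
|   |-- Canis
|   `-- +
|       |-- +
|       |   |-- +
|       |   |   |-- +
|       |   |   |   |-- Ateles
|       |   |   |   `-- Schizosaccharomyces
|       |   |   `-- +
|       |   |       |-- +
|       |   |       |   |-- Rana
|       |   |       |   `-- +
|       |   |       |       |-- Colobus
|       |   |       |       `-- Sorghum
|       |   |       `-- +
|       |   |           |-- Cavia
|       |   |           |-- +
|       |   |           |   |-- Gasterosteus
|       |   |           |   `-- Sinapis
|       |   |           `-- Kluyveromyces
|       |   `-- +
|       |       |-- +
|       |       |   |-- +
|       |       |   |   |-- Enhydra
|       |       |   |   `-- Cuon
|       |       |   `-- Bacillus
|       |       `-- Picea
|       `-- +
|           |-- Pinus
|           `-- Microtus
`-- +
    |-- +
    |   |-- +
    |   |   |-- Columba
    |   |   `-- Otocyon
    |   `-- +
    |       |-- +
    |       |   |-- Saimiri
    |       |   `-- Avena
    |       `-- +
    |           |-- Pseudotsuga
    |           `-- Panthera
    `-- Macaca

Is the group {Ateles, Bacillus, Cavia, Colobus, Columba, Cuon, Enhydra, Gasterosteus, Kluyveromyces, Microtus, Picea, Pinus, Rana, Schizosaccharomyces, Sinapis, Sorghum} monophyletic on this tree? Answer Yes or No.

The MRCA of the listed taxa is the root, so the smallest clade containing them is the whole tree.
That clade also contains Avena, Canis, Macaca, Otocyon, Panthera, Pseudotsuga, Saimiri, which are not in the proposed group, so the group is not monophyletic.

No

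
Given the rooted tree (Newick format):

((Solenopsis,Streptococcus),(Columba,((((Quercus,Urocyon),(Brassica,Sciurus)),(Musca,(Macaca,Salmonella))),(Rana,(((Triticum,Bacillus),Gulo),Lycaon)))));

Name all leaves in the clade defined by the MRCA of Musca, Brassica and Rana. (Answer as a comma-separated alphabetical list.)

Bacillus, Brassica, Gulo, Lycaon, Macaca, Musca, Quercus, Rana, Salmonella, Sciurus, Triticum, Urocyon

Tracing Musca: it sits inside (Musca,(Macaca,Salmonella)).
Tracing Brassica: it sits inside (Brassica,Sciurus).
Tracing Rana: it sits inside (Rana,(((Triticum,Bacillus),Gulo),Lycaon)).
The smallest clade enclosing all 3 is ((((Quercus,Urocyon),(Brassica,Sciurus)),(Musca,(Macaca,Salmonella))),(Rana,(((Triticum,Bacillus),Gulo),Lycaon))); the answer is its 12 terminal taxa in alphabetical order.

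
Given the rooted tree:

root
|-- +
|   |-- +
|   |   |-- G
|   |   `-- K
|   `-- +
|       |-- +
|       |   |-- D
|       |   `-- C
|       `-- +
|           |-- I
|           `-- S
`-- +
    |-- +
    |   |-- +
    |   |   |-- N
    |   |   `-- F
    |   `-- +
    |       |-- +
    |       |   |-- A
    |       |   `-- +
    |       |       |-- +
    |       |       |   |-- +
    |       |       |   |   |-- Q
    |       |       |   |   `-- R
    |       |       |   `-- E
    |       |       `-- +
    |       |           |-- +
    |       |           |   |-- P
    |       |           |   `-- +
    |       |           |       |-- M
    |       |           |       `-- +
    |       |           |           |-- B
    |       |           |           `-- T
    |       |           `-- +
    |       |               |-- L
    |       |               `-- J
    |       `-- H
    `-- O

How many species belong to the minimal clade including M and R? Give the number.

The MRCA of M and R is the node subtending (((Q,R),E),((P,(M,(B,T))),(L,J))).
That clade contains 9 terminal taxa: B, E, J, L, M, P, Q, R, T.

9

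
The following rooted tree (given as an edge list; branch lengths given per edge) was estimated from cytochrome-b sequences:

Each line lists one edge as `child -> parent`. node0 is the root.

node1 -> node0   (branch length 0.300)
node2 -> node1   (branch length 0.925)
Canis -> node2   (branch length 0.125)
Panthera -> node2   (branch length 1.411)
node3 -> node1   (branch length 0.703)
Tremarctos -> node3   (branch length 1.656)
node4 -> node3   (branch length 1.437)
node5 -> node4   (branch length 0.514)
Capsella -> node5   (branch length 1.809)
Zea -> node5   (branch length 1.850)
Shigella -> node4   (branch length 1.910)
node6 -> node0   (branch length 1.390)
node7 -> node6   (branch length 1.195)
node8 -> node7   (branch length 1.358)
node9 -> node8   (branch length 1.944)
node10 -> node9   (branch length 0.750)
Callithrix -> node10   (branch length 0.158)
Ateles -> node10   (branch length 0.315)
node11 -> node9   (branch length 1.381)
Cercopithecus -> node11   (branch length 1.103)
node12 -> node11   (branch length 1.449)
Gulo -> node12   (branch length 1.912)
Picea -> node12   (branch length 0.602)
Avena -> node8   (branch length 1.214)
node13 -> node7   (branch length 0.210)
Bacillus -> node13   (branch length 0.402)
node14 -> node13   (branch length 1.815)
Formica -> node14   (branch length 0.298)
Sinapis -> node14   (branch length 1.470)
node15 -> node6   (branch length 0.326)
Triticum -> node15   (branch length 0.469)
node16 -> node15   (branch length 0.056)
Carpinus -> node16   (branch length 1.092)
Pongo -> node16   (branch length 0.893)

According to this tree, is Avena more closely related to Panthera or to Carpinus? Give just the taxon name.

Carpinus

The MRCA of Avena and Carpinus subtends (((((Callithrix,Ateles),(Cercopithecus,(Gulo,Picea))),Avena),(Bacillus,(Formica,Sinapis))),(Triticum,(Carpinus,Pongo))) (12 taxa).
The MRCA of Avena and Panthera is the root, subtending the entire tree (18 taxa).
The first is nested inside the second, so Avena shares a more recent common ancestor with Carpinus.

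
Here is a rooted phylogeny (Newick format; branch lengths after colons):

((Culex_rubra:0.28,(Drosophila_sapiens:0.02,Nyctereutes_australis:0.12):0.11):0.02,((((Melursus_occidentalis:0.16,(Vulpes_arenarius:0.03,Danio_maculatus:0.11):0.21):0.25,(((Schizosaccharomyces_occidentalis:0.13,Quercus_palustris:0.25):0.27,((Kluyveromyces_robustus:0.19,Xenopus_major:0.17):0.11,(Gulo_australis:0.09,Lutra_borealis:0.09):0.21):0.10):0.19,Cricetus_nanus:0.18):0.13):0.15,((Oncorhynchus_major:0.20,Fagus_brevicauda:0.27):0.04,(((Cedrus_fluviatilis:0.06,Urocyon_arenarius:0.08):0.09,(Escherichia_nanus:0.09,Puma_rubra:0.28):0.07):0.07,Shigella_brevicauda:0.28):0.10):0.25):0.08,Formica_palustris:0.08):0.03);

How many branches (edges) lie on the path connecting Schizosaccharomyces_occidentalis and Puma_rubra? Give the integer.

The MRCA of Schizosaccharomyces_occidentalis and Puma_rubra is the node subtending (((Melursus_occidentalis,(Vulpes_arenarius,Danio_maculatus)),(((Schizosaccharomyces_occidentalis,Quercus_palustris),((Kluyveromyces_robustus,Xenopus_major),(Gulo_australis,Lutra_borealis))),Cricetus_nanus)),((Oncorhynchus_major,Fagus_brevicauda),(((Cedrus_fluviatilis,Urocyon_arenarius),(Escherichia_nanus,Puma_rubra)),Shigella_brevicauda))).
From Schizosaccharomyces_occidentalis up to that node: 5 branches. From Puma_rubra up to the same node: 5 branches. Total: 5 + 5 = 10.

10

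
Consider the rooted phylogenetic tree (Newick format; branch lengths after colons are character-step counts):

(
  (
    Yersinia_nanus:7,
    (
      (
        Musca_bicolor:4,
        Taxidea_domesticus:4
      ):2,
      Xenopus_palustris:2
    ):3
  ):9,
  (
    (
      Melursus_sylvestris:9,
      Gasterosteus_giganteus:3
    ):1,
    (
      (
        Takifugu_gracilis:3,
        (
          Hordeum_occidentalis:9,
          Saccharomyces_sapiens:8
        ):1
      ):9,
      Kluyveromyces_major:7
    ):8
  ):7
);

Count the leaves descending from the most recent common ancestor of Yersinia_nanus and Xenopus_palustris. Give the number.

4

The MRCA of Yersinia_nanus and Xenopus_palustris is the node subtending (Yersinia_nanus,((Musca_bicolor,Taxidea_domesticus),Xenopus_palustris)).
That clade contains 4 terminal taxa: Musca_bicolor, Taxidea_domesticus, Xenopus_palustris, Yersinia_nanus.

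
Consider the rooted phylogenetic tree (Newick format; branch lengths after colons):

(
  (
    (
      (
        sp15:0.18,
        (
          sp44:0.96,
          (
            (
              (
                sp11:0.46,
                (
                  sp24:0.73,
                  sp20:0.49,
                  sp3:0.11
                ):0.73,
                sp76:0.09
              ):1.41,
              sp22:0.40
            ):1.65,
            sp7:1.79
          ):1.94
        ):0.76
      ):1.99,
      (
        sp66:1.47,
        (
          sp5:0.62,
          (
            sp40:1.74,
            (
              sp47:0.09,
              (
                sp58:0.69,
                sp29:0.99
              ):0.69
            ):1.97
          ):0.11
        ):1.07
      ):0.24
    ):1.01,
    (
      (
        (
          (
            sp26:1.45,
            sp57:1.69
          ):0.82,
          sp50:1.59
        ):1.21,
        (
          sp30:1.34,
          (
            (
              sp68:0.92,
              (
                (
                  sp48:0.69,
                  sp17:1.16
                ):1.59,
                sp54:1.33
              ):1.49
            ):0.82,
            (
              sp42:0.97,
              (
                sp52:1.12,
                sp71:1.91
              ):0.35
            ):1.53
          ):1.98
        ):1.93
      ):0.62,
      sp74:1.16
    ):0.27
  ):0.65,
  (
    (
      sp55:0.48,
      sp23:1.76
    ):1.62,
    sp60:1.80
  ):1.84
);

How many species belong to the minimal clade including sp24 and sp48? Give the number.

The MRCA of sp24 and sp48 is the node subtending (((sp15,(sp44,(((sp11,(sp24,sp20,sp3),sp76),sp22),sp7))),(sp66,(sp5,(sp40,(sp47,(sp58,sp29)))))),((((sp26,sp57),sp50),(sp30,((sp68,((sp48,sp17),sp54)),(sp42,(sp52,sp71))))),sp74)).
That clade contains 27 terminal taxa: sp11, sp15, sp17, sp20, sp22, sp24, sp26, sp29, sp3, sp30, sp40, sp42, sp44, sp47, sp48, sp5, sp50, sp52, sp54, sp57, sp58, sp66, sp68, sp7, sp71, sp74, sp76.

27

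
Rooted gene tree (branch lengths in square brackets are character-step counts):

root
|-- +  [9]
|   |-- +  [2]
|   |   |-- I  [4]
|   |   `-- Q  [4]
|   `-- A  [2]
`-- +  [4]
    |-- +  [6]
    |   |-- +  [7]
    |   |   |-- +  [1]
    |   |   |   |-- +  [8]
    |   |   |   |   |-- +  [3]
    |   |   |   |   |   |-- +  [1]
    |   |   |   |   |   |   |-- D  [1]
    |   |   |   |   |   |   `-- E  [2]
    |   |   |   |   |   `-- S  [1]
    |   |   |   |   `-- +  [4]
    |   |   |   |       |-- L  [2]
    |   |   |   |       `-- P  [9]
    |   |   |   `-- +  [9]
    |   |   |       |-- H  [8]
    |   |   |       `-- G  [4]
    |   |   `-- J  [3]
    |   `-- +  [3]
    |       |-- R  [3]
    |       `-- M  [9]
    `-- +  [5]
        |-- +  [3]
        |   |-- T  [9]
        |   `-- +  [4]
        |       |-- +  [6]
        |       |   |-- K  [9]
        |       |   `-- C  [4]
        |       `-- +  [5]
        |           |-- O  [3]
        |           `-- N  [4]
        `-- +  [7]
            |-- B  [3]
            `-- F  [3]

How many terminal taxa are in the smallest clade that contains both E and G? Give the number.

7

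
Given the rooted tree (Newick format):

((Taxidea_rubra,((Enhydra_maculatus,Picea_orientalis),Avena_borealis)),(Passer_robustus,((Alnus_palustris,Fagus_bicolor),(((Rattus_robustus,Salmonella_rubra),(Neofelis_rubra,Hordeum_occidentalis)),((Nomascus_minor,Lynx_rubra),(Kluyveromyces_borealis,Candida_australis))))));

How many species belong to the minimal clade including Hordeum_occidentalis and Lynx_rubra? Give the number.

The MRCA of Hordeum_occidentalis and Lynx_rubra is the node subtending (((Rattus_robustus,Salmonella_rubra),(Neofelis_rubra,Hordeum_occidentalis)),((Nomascus_minor,Lynx_rubra),(Kluyveromyces_borealis,Candida_australis))).
That clade contains 8 terminal taxa: Candida_australis, Hordeum_occidentalis, Kluyveromyces_borealis, Lynx_rubra, Neofelis_rubra, Nomascus_minor, Rattus_robustus, Salmonella_rubra.

8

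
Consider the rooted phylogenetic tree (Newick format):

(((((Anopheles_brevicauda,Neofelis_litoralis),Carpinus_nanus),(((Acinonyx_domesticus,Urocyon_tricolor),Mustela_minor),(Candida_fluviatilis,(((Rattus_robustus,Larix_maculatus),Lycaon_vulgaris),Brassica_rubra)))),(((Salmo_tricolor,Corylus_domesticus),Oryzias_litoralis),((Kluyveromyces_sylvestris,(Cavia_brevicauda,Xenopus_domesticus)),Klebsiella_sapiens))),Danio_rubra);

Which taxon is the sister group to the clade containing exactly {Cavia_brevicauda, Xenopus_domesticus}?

The clade containing exactly {Cavia_brevicauda, Xenopus_domesticus} attaches to the tree at the node subtending (Kluyveromyces_sylvestris,(Cavia_brevicauda,Xenopus_domesticus)).
The other lineage descending from that same node — the sister group — is the single tip Kluyveromyces_sylvestris.

Kluyveromyces_sylvestris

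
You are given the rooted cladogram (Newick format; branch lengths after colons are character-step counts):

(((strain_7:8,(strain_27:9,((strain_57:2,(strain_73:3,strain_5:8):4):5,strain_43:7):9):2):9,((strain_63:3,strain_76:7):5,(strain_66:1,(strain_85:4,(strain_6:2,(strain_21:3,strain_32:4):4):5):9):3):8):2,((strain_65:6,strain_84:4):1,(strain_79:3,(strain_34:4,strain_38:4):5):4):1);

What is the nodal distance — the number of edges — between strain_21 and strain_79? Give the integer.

The MRCA of strain_21 and strain_79 is the root of the tree.
From strain_21 up to that node: 7 branches. From strain_79 up to the same node: 3 branches. Total: 7 + 3 = 10.

10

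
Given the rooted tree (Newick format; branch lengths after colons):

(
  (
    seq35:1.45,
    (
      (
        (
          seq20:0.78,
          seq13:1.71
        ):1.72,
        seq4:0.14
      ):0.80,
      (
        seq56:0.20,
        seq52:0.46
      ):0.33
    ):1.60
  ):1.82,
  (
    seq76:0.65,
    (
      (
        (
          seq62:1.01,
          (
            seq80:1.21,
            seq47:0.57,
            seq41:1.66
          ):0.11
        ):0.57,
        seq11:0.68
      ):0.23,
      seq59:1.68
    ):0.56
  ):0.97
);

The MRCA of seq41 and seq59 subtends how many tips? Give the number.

The MRCA of seq41 and seq59 is the node subtending (((seq62,(seq80,seq47,seq41)),seq11),seq59).
That clade contains 6 terminal taxa: seq11, seq41, seq47, seq59, seq62, seq80.

6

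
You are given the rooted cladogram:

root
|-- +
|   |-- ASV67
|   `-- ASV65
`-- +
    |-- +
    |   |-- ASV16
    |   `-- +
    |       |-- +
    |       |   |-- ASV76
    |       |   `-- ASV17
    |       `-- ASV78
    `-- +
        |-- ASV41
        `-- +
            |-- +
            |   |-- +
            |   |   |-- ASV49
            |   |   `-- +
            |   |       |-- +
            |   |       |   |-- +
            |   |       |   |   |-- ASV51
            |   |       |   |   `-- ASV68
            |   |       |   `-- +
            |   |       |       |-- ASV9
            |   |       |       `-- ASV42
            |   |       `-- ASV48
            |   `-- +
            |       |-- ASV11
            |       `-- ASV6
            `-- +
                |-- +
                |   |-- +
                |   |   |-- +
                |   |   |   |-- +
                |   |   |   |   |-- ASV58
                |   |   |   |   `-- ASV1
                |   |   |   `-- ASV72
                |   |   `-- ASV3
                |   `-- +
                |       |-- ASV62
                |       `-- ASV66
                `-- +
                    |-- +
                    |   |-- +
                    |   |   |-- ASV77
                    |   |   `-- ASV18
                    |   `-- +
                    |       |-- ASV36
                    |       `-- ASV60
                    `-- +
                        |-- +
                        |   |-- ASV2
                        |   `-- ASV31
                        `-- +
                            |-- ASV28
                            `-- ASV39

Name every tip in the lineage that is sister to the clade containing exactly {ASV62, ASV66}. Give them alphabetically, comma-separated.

The clade containing exactly {ASV62, ASV66} attaches to the tree at the node subtending ((((ASV58,ASV1),ASV72),ASV3),(ASV62,ASV66)).
The other lineage descending from that same node — the sister group — is (((ASV58,ASV1),ASV72),ASV3); its 4 tips in alphabetical order are the answer.

ASV1, ASV3, ASV58, ASV72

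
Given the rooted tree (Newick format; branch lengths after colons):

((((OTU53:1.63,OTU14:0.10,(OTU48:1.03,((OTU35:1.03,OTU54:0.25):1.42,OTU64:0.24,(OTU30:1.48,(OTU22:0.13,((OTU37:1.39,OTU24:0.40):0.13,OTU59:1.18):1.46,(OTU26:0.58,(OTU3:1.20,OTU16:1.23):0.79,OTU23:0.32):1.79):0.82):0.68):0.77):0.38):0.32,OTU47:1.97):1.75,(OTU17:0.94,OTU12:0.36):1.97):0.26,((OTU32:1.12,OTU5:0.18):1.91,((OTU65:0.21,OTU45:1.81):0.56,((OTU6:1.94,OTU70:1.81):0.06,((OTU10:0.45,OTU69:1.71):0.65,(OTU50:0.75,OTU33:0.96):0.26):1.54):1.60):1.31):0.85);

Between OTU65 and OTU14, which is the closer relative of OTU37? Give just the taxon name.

OTU14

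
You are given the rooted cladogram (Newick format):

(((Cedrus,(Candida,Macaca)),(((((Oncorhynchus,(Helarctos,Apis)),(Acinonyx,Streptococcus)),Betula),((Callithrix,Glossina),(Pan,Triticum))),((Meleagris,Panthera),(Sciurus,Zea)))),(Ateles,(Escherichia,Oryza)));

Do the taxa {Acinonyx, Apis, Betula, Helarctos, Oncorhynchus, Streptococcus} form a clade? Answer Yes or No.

The most recent common ancestor of these taxa subtends (((Oncorhynchus,(Helarctos,Apis)),(Acinonyx,Streptococcus)),Betula).
That clade has exactly 6 tips — every listed taxon and nothing else — so the group is monophyletic.

Yes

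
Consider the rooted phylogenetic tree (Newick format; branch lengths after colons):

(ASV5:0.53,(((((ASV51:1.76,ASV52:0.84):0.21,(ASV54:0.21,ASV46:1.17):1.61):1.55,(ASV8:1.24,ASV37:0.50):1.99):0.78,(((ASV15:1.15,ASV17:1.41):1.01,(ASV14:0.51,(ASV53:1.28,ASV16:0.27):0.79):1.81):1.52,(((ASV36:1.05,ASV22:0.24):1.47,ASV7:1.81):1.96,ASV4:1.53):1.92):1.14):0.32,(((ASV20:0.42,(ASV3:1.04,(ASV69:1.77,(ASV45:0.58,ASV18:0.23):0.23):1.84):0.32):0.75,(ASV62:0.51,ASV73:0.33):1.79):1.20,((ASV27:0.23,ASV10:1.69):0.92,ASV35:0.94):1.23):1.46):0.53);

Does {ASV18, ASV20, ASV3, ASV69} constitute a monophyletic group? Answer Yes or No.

The MRCA of the listed taxa subtends (ASV20,(ASV3,(ASV69,(ASV45,ASV18)))).
That clade also contains ASV45, which is not in the proposed group, so the group is not monophyletic.

No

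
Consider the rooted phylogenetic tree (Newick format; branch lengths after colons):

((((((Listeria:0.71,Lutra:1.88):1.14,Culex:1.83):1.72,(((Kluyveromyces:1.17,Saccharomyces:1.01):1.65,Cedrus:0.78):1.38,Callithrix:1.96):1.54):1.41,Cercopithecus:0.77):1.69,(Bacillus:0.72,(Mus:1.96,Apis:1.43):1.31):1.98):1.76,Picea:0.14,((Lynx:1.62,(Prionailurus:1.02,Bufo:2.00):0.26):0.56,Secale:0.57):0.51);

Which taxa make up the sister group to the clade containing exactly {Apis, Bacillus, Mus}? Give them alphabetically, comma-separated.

Callithrix, Cedrus, Cercopithecus, Culex, Kluyveromyces, Listeria, Lutra, Saccharomyces

The clade containing exactly {Apis, Bacillus, Mus} attaches to the tree at the node subtending (((((Listeria,Lutra),Culex),(((Kluyveromyces,Saccharomyces),Cedrus),Callithrix)),Cercopithecus),(Bacillus,(Mus,Apis))).
The other lineage descending from that same node — the sister group — is ((((Listeria,Lutra),Culex),(((Kluyveromyces,Saccharomyces),Cedrus),Callithrix)),Cercopithecus); its 8 tips in alphabetical order are the answer.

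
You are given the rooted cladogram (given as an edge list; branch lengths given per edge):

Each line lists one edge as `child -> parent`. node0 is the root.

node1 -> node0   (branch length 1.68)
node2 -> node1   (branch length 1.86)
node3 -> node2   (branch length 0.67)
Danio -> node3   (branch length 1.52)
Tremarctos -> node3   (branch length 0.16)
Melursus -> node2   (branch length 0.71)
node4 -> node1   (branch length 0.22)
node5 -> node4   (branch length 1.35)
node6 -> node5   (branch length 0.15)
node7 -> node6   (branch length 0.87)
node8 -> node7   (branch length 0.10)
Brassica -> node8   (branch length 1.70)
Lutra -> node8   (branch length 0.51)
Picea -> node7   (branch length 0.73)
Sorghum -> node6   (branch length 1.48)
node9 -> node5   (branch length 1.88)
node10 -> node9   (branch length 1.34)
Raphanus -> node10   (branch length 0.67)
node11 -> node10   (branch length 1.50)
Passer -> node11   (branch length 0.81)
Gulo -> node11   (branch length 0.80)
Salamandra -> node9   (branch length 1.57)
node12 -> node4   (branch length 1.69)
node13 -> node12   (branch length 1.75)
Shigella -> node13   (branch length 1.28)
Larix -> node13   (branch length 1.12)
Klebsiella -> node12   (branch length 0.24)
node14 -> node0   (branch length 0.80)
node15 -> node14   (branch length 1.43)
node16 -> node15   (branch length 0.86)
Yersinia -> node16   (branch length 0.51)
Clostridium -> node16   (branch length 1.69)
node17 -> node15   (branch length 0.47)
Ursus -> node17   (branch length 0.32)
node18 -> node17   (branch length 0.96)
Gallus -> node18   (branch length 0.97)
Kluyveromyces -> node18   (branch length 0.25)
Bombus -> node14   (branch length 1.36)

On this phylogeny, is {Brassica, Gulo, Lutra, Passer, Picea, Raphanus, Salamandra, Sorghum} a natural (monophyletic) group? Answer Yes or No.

Yes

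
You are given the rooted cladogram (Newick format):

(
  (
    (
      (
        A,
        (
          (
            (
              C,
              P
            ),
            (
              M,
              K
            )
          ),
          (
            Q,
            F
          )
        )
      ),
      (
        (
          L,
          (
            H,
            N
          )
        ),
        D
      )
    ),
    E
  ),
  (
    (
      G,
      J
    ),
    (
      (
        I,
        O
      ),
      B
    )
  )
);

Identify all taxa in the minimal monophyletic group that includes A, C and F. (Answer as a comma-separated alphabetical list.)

Tracing A: it sits inside (A,(((C,P),(M,K)),(Q,F))).
Tracing C: it sits inside (C,P).
Tracing F: it sits inside (Q,F).
The smallest clade enclosing all 3 is (A,(((C,P),(M,K)),(Q,F))); the answer is its 7 terminal taxa in alphabetical order.

A, C, F, K, M, P, Q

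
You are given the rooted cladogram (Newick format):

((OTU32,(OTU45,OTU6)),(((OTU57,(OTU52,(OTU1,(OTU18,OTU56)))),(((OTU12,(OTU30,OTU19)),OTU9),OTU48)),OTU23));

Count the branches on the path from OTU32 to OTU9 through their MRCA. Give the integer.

The MRCA of OTU32 and OTU9 is the root of the tree.
From OTU32 up to that node: 2 branches. From OTU9 up to the same node: 5 branches. Total: 2 + 5 = 7.

7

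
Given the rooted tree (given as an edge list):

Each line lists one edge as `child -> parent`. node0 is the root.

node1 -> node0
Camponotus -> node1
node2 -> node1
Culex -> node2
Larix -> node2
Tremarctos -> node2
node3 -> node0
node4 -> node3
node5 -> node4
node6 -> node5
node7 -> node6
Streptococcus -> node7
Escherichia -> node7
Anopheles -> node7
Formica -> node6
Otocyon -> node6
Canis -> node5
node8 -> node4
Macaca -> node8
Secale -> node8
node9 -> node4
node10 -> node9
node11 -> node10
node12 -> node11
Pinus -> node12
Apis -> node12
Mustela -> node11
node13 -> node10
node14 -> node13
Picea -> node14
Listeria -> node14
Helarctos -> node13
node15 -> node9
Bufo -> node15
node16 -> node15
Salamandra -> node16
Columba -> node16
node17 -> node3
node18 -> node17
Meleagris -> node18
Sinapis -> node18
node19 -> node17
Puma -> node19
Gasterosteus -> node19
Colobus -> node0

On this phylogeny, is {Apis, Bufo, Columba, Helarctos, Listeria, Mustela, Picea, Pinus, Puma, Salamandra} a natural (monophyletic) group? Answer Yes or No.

No

The MRCA of the listed taxa subtends (((((Streptococcus,Escherichia,Anopheles),Formica,Otocyon),Canis),(Macaca,Secale),((((Pinus,Apis),Mustela),((Picea,Listeria),Helarctos)),(Bufo,(Salamandra,Columba)))),((Meleagris,Sinapis),(Puma,Gasterosteus))).
That clade also contains Anopheles, Canis, Escherichia, Formica, Gasterosteus, Macaca, Meleagris, Otocyon, Secale, Sinapis, Streptococcus, which are not in the proposed group, so the group is not monophyletic.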